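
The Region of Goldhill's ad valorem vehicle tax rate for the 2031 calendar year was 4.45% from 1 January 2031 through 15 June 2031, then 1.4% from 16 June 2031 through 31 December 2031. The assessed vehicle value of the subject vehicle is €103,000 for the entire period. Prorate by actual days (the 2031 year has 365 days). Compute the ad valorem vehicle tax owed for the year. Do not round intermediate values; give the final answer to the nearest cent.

1 January – 15 June 2031: 166 days at 4.45% → €103,000 × 4.45% × 166/365 = €2,084.5507
16 June – 31 December 2031: 199 days at 1.4% → €103,000 × 1.4% × 199/365 = €786.1863
Total = €2,870.7370

€2,870.74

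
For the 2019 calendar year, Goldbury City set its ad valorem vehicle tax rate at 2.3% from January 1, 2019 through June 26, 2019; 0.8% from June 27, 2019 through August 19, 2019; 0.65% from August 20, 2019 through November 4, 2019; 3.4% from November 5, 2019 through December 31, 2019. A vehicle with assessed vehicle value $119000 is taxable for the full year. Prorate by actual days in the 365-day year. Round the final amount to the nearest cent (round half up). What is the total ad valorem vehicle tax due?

$2263.12

January 1 – June 26, 2019: 177 days at 2.3% → $119000 × 2.3% × 177/365 = $1327.2575
June 27 – August 19, 2019: 54 days at 0.8% → $119000 × 0.8% × 54/365 = $140.8438
August 20 – November 4, 2019: 77 days at 0.65% → $119000 × 0.65% × 77/365 = $163.1767
November 5 – December 31, 2019: 57 days at 3.4% → $119000 × 3.4% × 57/365 = $631.8411
Total = $2263.1192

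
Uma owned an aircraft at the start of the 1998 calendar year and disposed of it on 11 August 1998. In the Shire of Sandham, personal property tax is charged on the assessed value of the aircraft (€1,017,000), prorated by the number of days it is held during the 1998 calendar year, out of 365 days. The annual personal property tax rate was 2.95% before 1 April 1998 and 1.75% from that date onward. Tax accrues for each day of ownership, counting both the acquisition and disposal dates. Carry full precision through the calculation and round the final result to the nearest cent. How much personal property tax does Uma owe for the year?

1 January – 31 March 1998: 90 days at 2.95% → €1,017,000 × 2.95% × 90/365 = €7,397.6301
1 April – 11 August 1998: 133 days at 1.75% → €1,017,000 × 1.75% × 133/365 = €6,485.1164
Total = €13,882.7466

€13,882.75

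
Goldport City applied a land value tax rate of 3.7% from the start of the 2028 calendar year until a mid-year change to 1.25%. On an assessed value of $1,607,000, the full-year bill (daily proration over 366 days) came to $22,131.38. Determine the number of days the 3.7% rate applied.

19 days

Let d = days at the first rate; then 366 − d days at the second rate.
$1,607,000 × [3.7%·d + 1.25%·(366−d)] / 366 = $22,131.38
Solving gives d = 19, so the new rate took effect on 20 January 2028.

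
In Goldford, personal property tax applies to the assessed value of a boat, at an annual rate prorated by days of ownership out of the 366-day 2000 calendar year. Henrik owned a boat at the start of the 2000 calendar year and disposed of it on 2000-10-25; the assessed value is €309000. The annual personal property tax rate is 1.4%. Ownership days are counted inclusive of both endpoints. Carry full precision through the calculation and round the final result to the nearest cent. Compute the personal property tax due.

€3534.08

Days held (2000-01-01 to 2000-10-25): 299 out of 366
Tax = €309000 × 1.4% × 299/366 = €3534.0820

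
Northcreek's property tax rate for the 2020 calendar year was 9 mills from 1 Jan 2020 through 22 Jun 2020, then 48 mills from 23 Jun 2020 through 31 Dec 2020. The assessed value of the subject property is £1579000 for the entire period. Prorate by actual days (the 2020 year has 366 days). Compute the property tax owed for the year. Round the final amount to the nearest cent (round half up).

1 Jan – 22 Jun 2020: 174 days at 9 mills → £1579000 × 0.9% × 174/366 = £6756.0492
23 Jun – 31 Dec 2020: 192 days at 48 mills → £1579000 × 4.8% × 192/366 = £39759.7377
Total = £46515.7869

£46515.79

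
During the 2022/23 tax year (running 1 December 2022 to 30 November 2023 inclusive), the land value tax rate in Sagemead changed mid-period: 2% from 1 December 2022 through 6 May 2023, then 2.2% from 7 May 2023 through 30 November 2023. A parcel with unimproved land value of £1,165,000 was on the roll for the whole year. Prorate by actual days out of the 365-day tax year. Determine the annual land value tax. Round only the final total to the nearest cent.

1 December 2022 – 6 May 2023: 157 days at 2% → £1,165,000 × 2% × 157/365 = £10,022.1918
7 May – 30 November 2023: 208 days at 2.2% → £1,165,000 × 2.2% × 208/365 = £14,605.5890
Total = £24,627.7808

£24,627.78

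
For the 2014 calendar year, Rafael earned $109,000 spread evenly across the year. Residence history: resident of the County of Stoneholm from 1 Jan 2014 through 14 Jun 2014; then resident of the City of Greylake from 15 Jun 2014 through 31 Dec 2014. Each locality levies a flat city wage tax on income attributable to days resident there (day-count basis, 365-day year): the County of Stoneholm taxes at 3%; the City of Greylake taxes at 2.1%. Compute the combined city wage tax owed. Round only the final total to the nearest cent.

$2,732.47

The County of Stoneholm, 1 Jan – 14 Jun 2014: 165 days → $109,000 × 3% × 165/365 = $1,478.2192
The City of Greylake, 15 Jun – 31 Dec 2014: 200 days → $109,000 × 2.1% × 200/365 = $1,254.2466
Total = $2,732.4658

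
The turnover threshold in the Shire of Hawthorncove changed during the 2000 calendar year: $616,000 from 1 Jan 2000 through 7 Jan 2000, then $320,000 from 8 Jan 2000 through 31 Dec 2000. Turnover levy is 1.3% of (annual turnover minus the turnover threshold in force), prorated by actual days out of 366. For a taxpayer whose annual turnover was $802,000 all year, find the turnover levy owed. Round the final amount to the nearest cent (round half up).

1 Jan – 7 Jan 2000: 7 days, exemption $616,000 → ($802,000 − $616,000) × 1.3% × 7/366 = $46.2459
8 Jan – 31 Dec 2000: 359 days, exemption $320,000 → ($802,000 − $320,000) × 1.3% × 359/366 = $6,146.1585
Total = $6,192.4044

$6,192.40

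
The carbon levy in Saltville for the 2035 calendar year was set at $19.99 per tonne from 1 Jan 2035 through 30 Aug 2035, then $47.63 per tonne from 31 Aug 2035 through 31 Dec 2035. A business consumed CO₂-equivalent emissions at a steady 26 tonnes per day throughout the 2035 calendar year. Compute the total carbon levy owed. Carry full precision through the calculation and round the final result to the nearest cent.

1 Jan – 30 Aug 2035: 242 days × 26 tonnes/day = 6,292 tonnes at $19.99/tonne → $125,777.08
31 Aug – 31 Dec 2035: 123 days × 26 tonnes/day = 3,198 tonnes at $47.63/tonne → $152,320.74

$278,097.82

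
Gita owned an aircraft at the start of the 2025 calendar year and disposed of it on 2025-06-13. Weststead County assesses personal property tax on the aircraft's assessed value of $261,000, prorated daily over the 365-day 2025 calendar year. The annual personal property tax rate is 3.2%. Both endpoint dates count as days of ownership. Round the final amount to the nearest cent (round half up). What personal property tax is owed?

Days held (2025-01-01 to 2025-06-13): 164 out of 365
Tax = $261,000 × 3.2% × 164/365 = $3,752.6795

$3,752.68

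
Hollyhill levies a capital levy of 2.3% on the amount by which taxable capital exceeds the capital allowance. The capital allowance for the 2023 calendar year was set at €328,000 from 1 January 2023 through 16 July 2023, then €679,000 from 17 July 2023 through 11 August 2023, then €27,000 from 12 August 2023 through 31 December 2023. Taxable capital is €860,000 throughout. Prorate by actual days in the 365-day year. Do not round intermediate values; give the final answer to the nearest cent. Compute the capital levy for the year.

1 January – 16 July 2023: 197 days, exemption €328,000 → (€860,000 − €328,000) × 2.3% × 197/365 = €6,604.0877
17 July – 11 August 2023: 26 days, exemption €679,000 → (€860,000 − €679,000) × 2.3% × 26/365 = €296.5425
12 August – 31 December 2023: 142 days, exemption €27,000 → (€860,000 − €27,000) × 2.3% × 142/365 = €7,453.6384
Total = €14,354.2685

€14,354.27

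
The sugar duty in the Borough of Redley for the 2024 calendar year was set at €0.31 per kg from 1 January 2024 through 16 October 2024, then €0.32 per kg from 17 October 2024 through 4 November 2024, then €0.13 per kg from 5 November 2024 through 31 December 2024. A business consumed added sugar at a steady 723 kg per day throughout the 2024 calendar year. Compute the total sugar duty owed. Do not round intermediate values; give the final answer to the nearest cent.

€74,750.97

1 January – 16 October 2024: 290 days × 723 kg/day = 209,670 kg at €0.31/kg → €64,997.70
17 October – 4 November 2024: 19 days × 723 kg/day = 13,737 kg at €0.32/kg → €4,395.84
5 November – 31 December 2024: 57 days × 723 kg/day = 41,211 kg at €0.13/kg → €5,357.43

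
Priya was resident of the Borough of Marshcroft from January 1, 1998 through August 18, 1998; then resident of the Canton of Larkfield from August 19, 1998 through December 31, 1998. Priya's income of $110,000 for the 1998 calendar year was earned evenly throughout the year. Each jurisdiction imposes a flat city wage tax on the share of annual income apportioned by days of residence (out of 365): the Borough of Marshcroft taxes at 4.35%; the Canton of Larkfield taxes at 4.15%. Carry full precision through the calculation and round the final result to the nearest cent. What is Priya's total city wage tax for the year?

$4,703.63

The Borough of Marshcroft, January 1 – August 18, 1998: 230 days → $110,000 × 4.35% × 230/365 = $3,015.2055
The Canton of Larkfield, August 19 – December 31, 1998: 135 days → $110,000 × 4.15% × 135/365 = $1,688.4247
Total = $4,703.6301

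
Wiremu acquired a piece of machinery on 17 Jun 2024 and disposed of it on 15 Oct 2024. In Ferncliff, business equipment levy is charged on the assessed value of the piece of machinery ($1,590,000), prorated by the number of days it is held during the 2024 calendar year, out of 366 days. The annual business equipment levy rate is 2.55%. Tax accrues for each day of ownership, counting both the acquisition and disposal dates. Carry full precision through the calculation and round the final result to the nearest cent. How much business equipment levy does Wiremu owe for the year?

Days held (17 Jun – 15 Oct 2024): 121 out of 366
Tax = $1,590,000 × 2.55% × 121/366 = $13,404.2213

$13,404.22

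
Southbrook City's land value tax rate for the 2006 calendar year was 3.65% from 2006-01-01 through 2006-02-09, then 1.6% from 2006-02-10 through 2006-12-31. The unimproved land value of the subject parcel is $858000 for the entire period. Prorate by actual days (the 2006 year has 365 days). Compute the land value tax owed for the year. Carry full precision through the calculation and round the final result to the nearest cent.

2006-01-01 to 2006-02-09: 40 days at 3.65% → $858000 × 3.65% × 40/365 = $3432.0000
2006-02-10 to 2006-12-31: 325 days at 1.6% → $858000 × 1.6% × 325/365 = $12223.5616
Total = $15655.5616

$15655.56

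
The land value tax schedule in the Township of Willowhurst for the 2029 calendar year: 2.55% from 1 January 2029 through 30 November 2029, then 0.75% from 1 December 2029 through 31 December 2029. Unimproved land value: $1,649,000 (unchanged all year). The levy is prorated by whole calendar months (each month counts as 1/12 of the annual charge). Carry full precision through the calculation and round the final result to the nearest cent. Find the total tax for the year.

$39,576.00

1 January – 30 November 2029: 11 months at 2.55% → $1,649,000 × 2.55% × 11/12 = $38,545.3750
1 December – 31 December 2029: 1 month at 0.75% → $1,649,000 × 0.75% × 1/12 = $1,030.6250
Total = $39,576.0000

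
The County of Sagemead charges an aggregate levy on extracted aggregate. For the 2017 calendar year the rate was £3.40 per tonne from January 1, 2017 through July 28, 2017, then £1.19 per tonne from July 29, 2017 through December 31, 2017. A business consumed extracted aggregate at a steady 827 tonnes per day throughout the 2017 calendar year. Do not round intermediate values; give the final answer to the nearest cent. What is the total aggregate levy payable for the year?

£741,190.48

January 1 – July 28, 2017: 209 days × 827 tonnes/day = 172,843 tonnes at £3.40/tonne → £587,666.20
July 29 – December 31, 2017: 156 days × 827 tonnes/day = 129,012 tonnes at £1.19/tonne → £153,524.28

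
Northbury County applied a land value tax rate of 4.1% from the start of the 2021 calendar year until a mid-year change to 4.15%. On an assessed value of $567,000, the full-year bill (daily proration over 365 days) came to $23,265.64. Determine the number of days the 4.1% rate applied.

341 days

Let d = days at the first rate; then 365 − d days at the second rate.
$567,000 × [4.1%·d + 4.15%·(365−d)] / 365 = $23,265.64
Solving gives d = 341, so the new rate took effect on December 8, 2021.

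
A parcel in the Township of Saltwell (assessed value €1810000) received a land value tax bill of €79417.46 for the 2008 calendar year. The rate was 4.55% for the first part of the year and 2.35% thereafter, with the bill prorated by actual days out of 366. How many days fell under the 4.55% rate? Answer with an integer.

Let d = days at the first rate; then 366 − d days at the second rate.
€1810000 × [4.55%·d + 2.35%·(366−d)] / 366 = €79417.46
Solving gives d = 339, so the new rate took effect on 5 Dec 2008.

339 days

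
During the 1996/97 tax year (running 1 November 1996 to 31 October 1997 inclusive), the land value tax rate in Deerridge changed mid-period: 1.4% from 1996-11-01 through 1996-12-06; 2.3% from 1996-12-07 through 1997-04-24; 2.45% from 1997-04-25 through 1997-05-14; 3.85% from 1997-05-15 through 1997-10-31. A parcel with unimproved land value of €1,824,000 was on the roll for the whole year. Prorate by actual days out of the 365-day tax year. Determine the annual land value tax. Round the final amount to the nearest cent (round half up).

1996-11-01 to 1996-12-06: 36 days at 1.4% → €1,824,000 × 1.4% × 36/365 = €2,518.6192
1996-12-07 to 1997-04-24: 139 days at 2.3% → €1,824,000 × 2.3% × 139/365 = €15,976.2411
1997-04-25 to 1997-05-14: 20 days at 2.45% → €1,824,000 × 2.45% × 20/365 = €2,448.6575
1997-05-15 to 1997-10-31: 170 days at 3.85% → €1,824,000 × 3.85% × 170/365 = €32,707.0685
Total = €53,650.5863

€53,650.59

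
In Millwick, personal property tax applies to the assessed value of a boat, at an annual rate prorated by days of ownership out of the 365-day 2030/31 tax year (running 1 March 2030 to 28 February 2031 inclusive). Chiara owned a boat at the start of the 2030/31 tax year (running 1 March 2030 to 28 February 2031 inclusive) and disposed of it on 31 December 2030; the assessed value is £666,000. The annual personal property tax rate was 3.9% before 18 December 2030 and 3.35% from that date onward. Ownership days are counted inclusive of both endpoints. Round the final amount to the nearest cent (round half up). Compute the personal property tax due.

1 March – 17 December 2030: 292 days at 3.9% → £666,000 × 3.9% × 292/365 = £20,779.2000
18 December – 31 December 2030: 14 days at 3.35% → £666,000 × 3.35% × 14/365 = £855.7644
Total = £21,634.9644

£21,634.96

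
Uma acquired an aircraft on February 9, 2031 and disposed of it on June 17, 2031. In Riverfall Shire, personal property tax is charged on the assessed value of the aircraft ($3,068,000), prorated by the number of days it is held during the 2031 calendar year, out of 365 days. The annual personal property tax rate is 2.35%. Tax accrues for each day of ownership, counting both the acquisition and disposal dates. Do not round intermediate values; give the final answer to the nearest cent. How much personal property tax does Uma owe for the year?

$25,481.21

Days held (February 9 – June 17, 2031): 129 out of 365
Tax = $3,068,000 × 2.35% × 129/365 = $25,481.2110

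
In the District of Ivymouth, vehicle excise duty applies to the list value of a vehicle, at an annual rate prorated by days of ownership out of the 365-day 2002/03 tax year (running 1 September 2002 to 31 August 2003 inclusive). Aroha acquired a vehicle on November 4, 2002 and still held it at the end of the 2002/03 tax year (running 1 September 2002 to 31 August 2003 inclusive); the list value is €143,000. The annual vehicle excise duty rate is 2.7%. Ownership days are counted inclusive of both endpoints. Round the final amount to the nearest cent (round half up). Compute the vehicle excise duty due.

Days held (November 4, 2002 – August 31, 2003): 301 out of 365
Tax = €143,000 × 2.7% × 301/365 = €3,184.0027

€3,184.00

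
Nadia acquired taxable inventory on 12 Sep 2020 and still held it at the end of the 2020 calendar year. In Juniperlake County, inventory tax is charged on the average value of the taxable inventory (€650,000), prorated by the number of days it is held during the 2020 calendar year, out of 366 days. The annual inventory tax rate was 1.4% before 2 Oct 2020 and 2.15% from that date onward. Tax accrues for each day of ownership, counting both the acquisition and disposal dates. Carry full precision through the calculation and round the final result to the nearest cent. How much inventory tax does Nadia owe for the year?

€3,971.93

12 Sep – 1 Oct 2020: 20 days at 1.4% → €650,000 × 1.4% × 20/366 = €497.2678
2 Oct – 31 Dec 2020: 91 days at 2.15% → €650,000 × 2.15% × 91/366 = €3,474.6585
Total = €3,971.9262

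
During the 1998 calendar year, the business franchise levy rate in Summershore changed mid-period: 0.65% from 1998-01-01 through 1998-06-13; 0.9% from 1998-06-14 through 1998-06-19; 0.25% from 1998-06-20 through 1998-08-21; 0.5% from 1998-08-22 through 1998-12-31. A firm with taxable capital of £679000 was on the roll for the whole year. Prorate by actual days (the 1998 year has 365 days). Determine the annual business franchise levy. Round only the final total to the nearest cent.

£3604.28

1998-01-01 to 1998-06-13: 164 days at 0.65% → £679000 × 0.65% × 164/365 = £1983.0521
1998-06-14 to 1998-06-19: 6 days at 0.9% → £679000 × 0.9% × 6/365 = £100.4548
1998-06-20 to 1998-08-21: 63 days at 0.25% → £679000 × 0.25% × 63/365 = £292.9932
1998-08-22 to 1998-12-31: 132 days at 0.5% → £679000 × 0.5% × 132/365 = £1227.7808
Total = £3604.2808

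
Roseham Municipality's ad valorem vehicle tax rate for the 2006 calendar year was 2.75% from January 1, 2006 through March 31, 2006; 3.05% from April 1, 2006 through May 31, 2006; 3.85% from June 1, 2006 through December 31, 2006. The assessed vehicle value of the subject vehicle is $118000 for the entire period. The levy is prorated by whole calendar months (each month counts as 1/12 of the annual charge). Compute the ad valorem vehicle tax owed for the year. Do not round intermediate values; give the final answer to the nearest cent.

January 1 – March 31, 2006: 3 months at 2.75% → $118000 × 2.75% × 3/12 = $811.2500
April 1 – May 31, 2006: 2 months at 3.05% → $118000 × 3.05% × 2/12 = $599.8333
June 1 – December 31, 2006: 7 months at 3.85% → $118000 × 3.85% × 7/12 = $2650.0833
Total = $4061.1667

$4061.17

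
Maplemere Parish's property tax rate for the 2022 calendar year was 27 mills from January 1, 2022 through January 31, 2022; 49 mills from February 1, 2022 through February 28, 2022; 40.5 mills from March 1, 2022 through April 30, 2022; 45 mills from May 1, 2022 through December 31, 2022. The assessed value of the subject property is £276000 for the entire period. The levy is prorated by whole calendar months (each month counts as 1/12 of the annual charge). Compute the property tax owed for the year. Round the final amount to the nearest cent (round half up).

£11891.00

January 1 – January 31, 2022: 1 month at 27 mills → £276000 × 2.7% × 1/12 = £621.0000
February 1 – February 28, 2022: 1 month at 49 mills → £276000 × 4.9% × 1/12 = £1127.0000
March 1 – April 30, 2022: 2 months at 40.5 mills → £276000 × 4.05% × 2/12 = £1863.0000
May 1 – December 31, 2022: 8 months at 45 mills → £276000 × 4.5% × 8/12 = £8280.0000
Total = £11891.0000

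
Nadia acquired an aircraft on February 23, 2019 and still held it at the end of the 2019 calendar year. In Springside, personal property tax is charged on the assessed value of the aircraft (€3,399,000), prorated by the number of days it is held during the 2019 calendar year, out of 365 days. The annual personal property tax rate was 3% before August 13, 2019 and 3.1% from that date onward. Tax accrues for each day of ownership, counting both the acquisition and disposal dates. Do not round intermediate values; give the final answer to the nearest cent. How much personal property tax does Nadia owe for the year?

€88,476.44

February 23 – August 12, 2019: 171 days at 3% → €3,399,000 × 3% × 171/365 = €47,772.2466
August 13 – December 31, 2019: 141 days at 3.1% → €3,399,000 × 3.1% × 141/365 = €40,704.1890
Total = €88,476.4356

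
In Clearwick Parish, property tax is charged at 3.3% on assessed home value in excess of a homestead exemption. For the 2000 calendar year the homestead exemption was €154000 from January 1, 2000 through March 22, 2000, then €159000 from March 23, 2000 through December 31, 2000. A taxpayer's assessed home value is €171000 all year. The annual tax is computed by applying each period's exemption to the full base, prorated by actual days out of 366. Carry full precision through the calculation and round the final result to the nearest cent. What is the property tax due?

January 1 – March 22, 2000: 82 days, exemption €154000 → (€171000 − €154000) × 3.3% × 82/366 = €125.6885
March 23 – December 31, 2000: 284 days, exemption €159000 → (€171000 − €159000) × 3.3% × 284/366 = €307.2787
Total = €432.9672

€432.97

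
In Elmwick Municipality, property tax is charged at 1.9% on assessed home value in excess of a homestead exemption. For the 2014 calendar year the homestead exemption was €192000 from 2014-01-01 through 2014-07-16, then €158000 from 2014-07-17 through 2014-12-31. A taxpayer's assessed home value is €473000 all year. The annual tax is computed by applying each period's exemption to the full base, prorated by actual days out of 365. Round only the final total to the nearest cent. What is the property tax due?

2014-01-01 to 2014-07-16: 197 days, exemption €192000 → (€473000 − €192000) × 1.9% × 197/365 = €2881.5973
2014-07-17 to 2014-12-31: 168 days, exemption €158000 → (€473000 − €158000) × 1.9% × 168/365 = €2754.7397
Total = €5636.3370

€5636.34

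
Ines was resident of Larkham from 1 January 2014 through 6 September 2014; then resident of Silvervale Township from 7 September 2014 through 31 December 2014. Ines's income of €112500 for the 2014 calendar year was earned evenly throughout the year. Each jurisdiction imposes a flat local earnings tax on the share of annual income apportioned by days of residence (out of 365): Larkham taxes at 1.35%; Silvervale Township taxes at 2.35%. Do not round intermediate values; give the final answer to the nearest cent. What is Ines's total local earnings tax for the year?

€1876.28

Larkham, 1 January – 6 September 2014: 249 days → €112500 × 1.35% × 249/365 = €1036.0788
Silvervale Township, 7 September – 31 December 2014: 116 days → €112500 × 2.35% × 116/365 = €840.2055
Total = €1876.2842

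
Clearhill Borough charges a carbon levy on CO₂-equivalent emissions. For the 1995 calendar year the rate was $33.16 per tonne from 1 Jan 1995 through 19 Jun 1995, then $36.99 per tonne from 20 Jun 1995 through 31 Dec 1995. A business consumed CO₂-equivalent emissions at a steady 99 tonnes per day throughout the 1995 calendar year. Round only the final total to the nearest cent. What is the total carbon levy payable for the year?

1 Jan – 19 Jun 1995: 170 days × 99 tonnes/day = 16,830 tonnes at $33.16/tonne → $558,082.80
20 Jun – 31 Dec 1995: 195 days × 99 tonnes/day = 19,305 tonnes at $36.99/tonne → $714,091.95

$1,272,174.75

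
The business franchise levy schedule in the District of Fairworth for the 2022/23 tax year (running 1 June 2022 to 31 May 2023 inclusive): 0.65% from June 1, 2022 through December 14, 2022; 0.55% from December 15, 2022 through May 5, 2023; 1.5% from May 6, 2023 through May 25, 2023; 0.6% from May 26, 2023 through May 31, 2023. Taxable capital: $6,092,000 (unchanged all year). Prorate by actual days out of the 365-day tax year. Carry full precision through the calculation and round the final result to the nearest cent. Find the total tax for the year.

June 1 – December 14, 2022: 197 days at 0.65% → $6,092,000 × 0.65% × 197/365 = $21,372.0712
December 15, 2022 – May 5, 2023: 142 days at 0.55% → $6,092,000 × 0.55% × 142/365 = $13,035.2110
May 6 – May 25, 2023: 20 days at 1.5% → $6,092,000 × 1.5% × 20/365 = $5,007.1233
May 26 – May 31, 2023: 6 days at 0.6% → $6,092,000 × 0.6% × 6/365 = $600.8548
Total = $40,015.2603

$40,015.26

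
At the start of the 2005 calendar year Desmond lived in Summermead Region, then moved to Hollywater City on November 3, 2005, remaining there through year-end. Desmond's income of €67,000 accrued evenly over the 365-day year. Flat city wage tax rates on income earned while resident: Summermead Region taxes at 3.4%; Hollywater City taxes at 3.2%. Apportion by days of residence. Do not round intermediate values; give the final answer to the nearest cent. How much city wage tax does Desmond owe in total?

€2,256.34

Summermead Region, January 1 – November 2, 2005: 306 days → €67,000 × 3.4% × 306/365 = €1,909.7753
Hollywater City, November 3 – December 31, 2005: 59 days → €67,000 × 3.2% × 59/365 = €346.5644
Total = €2,256.3397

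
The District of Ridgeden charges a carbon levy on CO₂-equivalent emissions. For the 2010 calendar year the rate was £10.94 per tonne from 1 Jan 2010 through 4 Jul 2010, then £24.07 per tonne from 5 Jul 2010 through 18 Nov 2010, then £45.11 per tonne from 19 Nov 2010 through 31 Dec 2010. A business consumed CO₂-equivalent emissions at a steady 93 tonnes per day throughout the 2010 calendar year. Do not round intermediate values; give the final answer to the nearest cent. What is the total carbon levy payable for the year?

1 Jan – 4 Jul 2010: 185 days × 93 tonnes/day = 17,205 tonnes at £10.94/tonne → £188,222.70
5 Jul – 18 Nov 2010: 137 days × 93 tonnes/day = 12,741 tonnes at £24.07/tonne → £306,675.87
19 Nov – 31 Dec 2010: 43 days × 93 tonnes/day = 3,999 tonnes at £45.11/tonne → £180,394.89

£675,293.46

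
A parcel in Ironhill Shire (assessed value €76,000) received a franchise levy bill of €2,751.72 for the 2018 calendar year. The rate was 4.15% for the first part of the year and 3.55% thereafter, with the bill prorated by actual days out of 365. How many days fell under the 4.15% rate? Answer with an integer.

Let d = days at the first rate; then 365 − d days at the second rate.
€76,000 × [4.15%·d + 3.55%·(365−d)] / 365 = €2,751.72
Solving gives d = 43, so the new rate took effect on 13 Feb 2018.

43 days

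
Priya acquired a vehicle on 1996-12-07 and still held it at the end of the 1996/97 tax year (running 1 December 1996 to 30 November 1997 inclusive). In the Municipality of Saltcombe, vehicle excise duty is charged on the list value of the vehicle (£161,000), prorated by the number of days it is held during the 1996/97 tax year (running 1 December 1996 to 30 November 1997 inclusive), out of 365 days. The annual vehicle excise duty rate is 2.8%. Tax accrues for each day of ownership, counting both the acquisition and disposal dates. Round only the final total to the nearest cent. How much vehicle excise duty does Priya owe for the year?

£4,433.90

Days held (1996-12-07 to 1997-11-30): 359 out of 365
Tax = £161,000 × 2.8% × 359/365 = £4,433.8959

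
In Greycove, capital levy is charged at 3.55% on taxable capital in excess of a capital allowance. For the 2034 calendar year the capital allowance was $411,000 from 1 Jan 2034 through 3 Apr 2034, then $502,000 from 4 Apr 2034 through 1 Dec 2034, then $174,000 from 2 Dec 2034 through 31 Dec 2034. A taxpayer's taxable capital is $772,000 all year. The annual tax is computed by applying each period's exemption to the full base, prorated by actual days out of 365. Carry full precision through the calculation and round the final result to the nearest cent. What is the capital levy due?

1 Jan – 3 Apr 2034: 93 days, exemption $411,000 → ($772,000 − $411,000) × 3.55% × 93/365 = $3,265.3192
4 Apr – 1 Dec 2034: 242 days, exemption $502,000 → ($772,000 − $502,000) × 3.55% × 242/365 = $6,354.9863
2 Dec – 31 Dec 2034: 30 days, exemption $174,000 → ($772,000 − $174,000) × 3.55% × 30/365 = $1,744.8493
Total = $11,365.1548

$11,365.15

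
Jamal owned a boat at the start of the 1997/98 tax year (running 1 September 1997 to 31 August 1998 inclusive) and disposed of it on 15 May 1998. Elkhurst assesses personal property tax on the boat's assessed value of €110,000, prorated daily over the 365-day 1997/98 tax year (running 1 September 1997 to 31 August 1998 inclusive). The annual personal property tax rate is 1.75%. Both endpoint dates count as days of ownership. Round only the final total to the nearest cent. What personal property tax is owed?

€1,355.41

Days held (1 September 1997 – 15 May 1998): 257 out of 365
Tax = €110,000 × 1.75% × 257/365 = €1,355.4110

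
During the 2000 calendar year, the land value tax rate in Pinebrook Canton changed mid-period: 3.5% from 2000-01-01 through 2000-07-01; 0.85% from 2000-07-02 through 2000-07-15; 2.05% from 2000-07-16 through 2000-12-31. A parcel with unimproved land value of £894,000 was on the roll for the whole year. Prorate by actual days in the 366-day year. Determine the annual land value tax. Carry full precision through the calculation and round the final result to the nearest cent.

2000-01-01 to 2000-07-01: 183 days at 3.5% → £894,000 × 3.5% × 183/366 = £15,645.0000
2000-07-02 to 2000-07-15: 14 days at 0.85% → £894,000 × 0.85% × 14/366 = £290.6721
2000-07-16 to 2000-12-31: 169 days at 2.05% → £894,000 × 2.05% × 169/366 = £8,462.4672
Total = £24,398.1393

£24,398.14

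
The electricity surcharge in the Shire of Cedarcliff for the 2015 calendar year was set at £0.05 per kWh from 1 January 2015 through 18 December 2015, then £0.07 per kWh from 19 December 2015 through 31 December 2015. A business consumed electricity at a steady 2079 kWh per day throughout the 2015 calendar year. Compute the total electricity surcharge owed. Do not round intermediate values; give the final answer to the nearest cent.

£38,482.29

1 January – 18 December 2015: 352 days × 2079 kWh/day = 731,808 kWh at £0.05/kWh → £36,590.40
19 December – 31 December 2015: 13 days × 2079 kWh/day = 27,027 kWh at £0.07/kWh → £1,891.89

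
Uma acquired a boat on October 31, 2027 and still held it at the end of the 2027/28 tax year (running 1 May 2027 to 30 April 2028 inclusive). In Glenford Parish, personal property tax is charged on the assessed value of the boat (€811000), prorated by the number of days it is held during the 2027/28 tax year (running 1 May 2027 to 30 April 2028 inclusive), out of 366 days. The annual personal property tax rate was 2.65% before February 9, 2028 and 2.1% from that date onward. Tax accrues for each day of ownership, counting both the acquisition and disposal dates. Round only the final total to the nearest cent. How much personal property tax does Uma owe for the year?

€9746.40

October 31, 2027 – February 8, 2028: 101 days at 2.65% → €811000 × 2.65% × 101/366 = €5930.7145
February 9 – April 30, 2028: 82 days at 2.1% → €811000 × 2.1% × 82/366 = €3815.6885
Total = €9746.4030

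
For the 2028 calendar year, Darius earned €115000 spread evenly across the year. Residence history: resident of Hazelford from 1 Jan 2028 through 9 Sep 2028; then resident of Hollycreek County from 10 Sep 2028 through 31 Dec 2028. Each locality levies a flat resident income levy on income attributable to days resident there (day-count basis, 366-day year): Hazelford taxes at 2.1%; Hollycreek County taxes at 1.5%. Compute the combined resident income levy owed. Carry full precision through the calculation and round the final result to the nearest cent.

Hazelford, 1 Jan – 9 Sep 2028: 253 days → €115000 × 2.1% × 253/366 = €1669.3852
Hollycreek County, 10 Sep – 31 Dec 2028: 113 days → €115000 × 1.5% × 113/366 = €532.5820
Total = €2201.9672

€2201.97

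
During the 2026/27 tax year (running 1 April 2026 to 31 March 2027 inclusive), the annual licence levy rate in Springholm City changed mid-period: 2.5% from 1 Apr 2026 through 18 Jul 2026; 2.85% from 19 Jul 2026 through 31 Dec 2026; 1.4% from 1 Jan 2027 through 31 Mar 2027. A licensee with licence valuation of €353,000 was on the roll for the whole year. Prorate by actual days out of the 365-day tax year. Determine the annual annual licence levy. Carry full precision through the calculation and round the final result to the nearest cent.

1 Apr – 18 Jul 2026: 109 days at 2.5% → €353,000 × 2.5% × 109/365 = €2,635.4110
19 Jul – 31 Dec 2026: 166 days at 2.85% → €353,000 × 2.85% × 166/365 = €4,575.4603
1 Jan – 31 Mar 2027: 90 days at 1.4% → €353,000 × 1.4% × 90/365 = €1,218.5753
Total = €8,429.4466

€8,429.45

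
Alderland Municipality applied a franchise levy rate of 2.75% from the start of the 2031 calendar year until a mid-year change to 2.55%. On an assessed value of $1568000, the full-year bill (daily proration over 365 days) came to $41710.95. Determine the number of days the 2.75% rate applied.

Let d = days at the first rate; then 365 − d days at the second rate.
$1568000 × [2.75%·d + 2.55%·(365−d)] / 365 = $41710.95
Solving gives d = 201, so the new rate took effect on 21 Jul 2031.

201 days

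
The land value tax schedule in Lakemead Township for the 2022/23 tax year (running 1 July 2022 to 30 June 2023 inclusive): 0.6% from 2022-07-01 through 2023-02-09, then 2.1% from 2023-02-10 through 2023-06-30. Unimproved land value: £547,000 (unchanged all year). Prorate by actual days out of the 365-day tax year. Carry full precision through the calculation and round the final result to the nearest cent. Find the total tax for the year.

£6,451.60

2022-07-01 to 2023-02-09: 224 days at 0.6% → £547,000 × 0.6% × 224/365 = £2,014.1589
2023-02-10 to 2023-06-30: 141 days at 2.1% → £547,000 × 2.1% × 141/365 = £4,437.4438
Total = £6,451.6027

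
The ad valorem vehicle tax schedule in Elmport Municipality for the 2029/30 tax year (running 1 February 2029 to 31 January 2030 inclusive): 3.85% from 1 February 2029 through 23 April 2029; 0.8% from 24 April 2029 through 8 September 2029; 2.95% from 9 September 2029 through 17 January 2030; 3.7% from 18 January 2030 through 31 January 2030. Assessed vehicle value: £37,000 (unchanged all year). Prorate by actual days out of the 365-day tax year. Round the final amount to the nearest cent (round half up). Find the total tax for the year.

1 February – 23 April 2029: 82 days at 3.85% → £37,000 × 3.85% × 82/365 = £320.0247
24 April – 8 September 2029: 138 days at 0.8% → £37,000 × 0.8% × 138/365 = £111.9123
9 September 2029 – 17 January 2030: 131 days at 2.95% → £37,000 × 2.95% × 131/365 = £391.7438
18 January – 31 January 2030: 14 days at 3.7% → £37,000 × 3.7% × 14/365 = £52.5096
Total = £876.1904

£876.19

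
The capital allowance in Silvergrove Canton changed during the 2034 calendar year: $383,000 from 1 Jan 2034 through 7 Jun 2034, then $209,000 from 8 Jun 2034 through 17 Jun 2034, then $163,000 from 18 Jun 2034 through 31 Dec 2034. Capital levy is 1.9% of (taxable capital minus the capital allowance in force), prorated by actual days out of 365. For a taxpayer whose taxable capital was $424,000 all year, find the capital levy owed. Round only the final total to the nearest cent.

1 Jan – 7 Jun 2034: 158 days, exemption $383,000 → ($424,000 − $383,000) × 1.9% × 158/365 = $337.2110
8 Jun – 17 Jun 2034: 10 days, exemption $209,000 → ($424,000 − $209,000) × 1.9% × 10/365 = $111.9178
18 Jun – 31 Dec 2034: 197 days, exemption $163,000 → ($424,000 − $163,000) × 1.9% × 197/365 = $2,676.5014
Total = $3,125.6301

$3,125.63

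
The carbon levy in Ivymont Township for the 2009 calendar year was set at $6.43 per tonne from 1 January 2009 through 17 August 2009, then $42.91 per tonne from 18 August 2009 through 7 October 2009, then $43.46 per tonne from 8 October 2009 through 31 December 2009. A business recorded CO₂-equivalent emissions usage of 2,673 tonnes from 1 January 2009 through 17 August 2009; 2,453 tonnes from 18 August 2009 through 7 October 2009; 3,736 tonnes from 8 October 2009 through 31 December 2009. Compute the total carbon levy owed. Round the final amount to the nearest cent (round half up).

1 January – 17 August 2009: 2,673 tonnes at $6.43/tonne → $17,187.39
18 August – 7 October 2009: 2,453 tonnes at $42.91/tonne → $105,258.23
8 October – 31 December 2009: 3,736 tonnes at $43.46/tonne → $162,366.56

$284,812.18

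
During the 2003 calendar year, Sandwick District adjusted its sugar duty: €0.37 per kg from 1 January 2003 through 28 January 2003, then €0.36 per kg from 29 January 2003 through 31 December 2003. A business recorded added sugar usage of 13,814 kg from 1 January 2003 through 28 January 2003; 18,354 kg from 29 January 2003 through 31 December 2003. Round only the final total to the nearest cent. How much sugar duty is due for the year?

€11,718.62

1 January – 28 January 2003: 13,814 kg at €0.37/kg → €5,111.18
29 January – 31 December 2003: 18,354 kg at €0.36/kg → €6,607.44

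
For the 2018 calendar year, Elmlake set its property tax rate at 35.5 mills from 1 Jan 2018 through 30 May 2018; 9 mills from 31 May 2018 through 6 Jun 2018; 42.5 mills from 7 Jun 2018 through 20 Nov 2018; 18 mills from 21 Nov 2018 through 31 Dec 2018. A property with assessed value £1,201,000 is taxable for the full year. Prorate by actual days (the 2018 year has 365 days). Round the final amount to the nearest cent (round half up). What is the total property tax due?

£43,510.75

1 Jan – 30 May 2018: 150 days at 35.5 mills → £1,201,000 × 3.55% × 150/365 = £17,521.4384
31 May – 6 Jun 2018: 7 days at 9 mills → £1,201,000 × 0.9% × 7/365 = £207.2959
7 Jun – 20 Nov 2018: 167 days at 42.5 mills → £1,201,000 × 4.25% × 167/365 = £23,353.6918
21 Nov – 31 Dec 2018: 41 days at 18 mills → £1,201,000 × 1.8% × 41/365 = £2,428.3233
Total = £43,510.7493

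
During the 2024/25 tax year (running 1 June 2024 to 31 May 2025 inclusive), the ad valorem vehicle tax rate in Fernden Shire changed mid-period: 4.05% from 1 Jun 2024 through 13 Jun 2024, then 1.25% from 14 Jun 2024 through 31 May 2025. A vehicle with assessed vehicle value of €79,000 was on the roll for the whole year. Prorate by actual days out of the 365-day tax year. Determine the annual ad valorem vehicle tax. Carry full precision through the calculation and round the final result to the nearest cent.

1 Jun – 13 Jun 2024: 13 days at 4.05% → €79,000 × 4.05% × 13/365 = €113.9548
14 Jun 2024 – 31 May 2025: 352 days at 1.25% → €79,000 × 1.25% × 352/365 = €952.3288
Total = €1,066.2836

€1,066.28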